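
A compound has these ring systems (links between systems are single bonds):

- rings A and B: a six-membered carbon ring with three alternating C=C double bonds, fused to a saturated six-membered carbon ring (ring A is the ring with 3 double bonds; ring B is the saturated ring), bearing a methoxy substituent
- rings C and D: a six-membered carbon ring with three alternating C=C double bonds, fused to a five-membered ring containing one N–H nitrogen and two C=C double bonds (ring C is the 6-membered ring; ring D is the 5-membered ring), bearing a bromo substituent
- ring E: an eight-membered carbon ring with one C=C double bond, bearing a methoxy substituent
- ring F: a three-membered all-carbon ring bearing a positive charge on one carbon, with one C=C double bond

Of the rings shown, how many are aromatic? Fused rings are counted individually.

4

Ring A is fully conjugated (every ring atom contributes a p orbital); 3 ring double bonds give 6 π electrons. That satisfies 4n+2 with n=1, so ring A is aromatic (benzene ring).
Ring B has four sp³ carbons, so it is not fully conjugated — not aromatic (cyclohexane ring).
Rings C and D form a fused bicyclic system (with one N–H) with 9 sp² atoms and 10 π electrons from ring double bonds plus a heteroatom lone pair. 10 = 4(2)+2, so the system is aromatic and both rings count as aromatic (indole).
Ring E has six sp³ carbons, so it is not fully conjugated — not aromatic (cyclooctene).
Ring F is fully conjugated (every ring atom contributes a p orbital); 1 ring double bond (2 π electrons) plus the carbocation's empty p orbital (0, but keeps the ring conjugated) give 2 π electrons. 2 = 4(0)+2, so ring F is aromatic (cyclopropenyl cation).
Aromatic: A, C, D, F. Total: 4.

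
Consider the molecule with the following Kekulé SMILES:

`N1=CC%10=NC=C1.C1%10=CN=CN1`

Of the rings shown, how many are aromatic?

The SMILES encodes a six-membered ring with nitrogens at positions 1 and 4 and three alternating double bonds; a five-membered ring with nitrogens at positions 1 and 3 (one bearing H, one in a C=N bond) and two double bonds.
The 6-membered ring with two nitrogens (1,4) has a continuous p-orbital overlap around the ring; 3 ring double bonds give 6 π electrons. 6 = 4(1)+2, so it is aromatic (pyrazine).
The 5-membered ring with two nitrogens (one N–H, one =N–) is planar and fully conjugated; 2 ring double bonds (4 π electrons) plus a heteroatom lone pair (2) give 6 π electrons. 6 = 4(1)+2, so it is aromatic (imidazole).
2 of the 2 rings are aromatic. Total: 2.

2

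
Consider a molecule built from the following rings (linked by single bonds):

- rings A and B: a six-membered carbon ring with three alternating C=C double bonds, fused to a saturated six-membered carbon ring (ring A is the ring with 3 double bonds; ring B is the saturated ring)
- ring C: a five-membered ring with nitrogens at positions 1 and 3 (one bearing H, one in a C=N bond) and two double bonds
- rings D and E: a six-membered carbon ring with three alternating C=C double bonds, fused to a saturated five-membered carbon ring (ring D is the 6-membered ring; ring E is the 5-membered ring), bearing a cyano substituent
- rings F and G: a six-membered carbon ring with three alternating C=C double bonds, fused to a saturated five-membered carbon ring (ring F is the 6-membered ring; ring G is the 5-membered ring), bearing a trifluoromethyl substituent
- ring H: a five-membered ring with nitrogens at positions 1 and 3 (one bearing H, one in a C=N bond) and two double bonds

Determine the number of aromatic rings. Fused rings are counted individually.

Ring A is fully conjugated (every ring atom contributes a p orbital); 3 ring double bonds give 6 π electrons. That satisfies 4n+2 with n=1, so ring A is aromatic (benzene ring).
Ring B has four sp³ carbons, so it is not fully conjugated — not aromatic (cyclohexane ring).
Ring C has a continuous p-orbital overlap around the ring; 2 ring double bonds (4 π electrons) plus a heteroatom lone pair (2) give 6 π electrons. Since 6 = 4n+2 (n=1), ring C is aromatic (imidazole).
Ring D has a continuous p-orbital overlap around the ring; 3 ring double bonds give 6 π electrons. Since 6 = 4n+2 (n=1), ring D is aromatic (benzene ring).
Ring E has three sp³ carbons, so it is not fully conjugated — not aromatic (cyclopentane ring).
Ring F is planar and fully conjugated; 3 ring double bonds give 6 π electrons. That satisfies 4n+2 with n=1, so ring F is aromatic (benzene ring).
Ring G has three sp³ carbons, so it is not fully conjugated — not aromatic (cyclopentane ring).
Ring H has a continuous p-orbital overlap around the ring; 2 ring double bonds (4 π electrons) plus a heteroatom lone pair (2) give 6 π electrons. Since 6 = 4n+2 (n=1), ring H is aromatic (imidazole).
Aromatic: A, C, D, F, H. Total: 5.

5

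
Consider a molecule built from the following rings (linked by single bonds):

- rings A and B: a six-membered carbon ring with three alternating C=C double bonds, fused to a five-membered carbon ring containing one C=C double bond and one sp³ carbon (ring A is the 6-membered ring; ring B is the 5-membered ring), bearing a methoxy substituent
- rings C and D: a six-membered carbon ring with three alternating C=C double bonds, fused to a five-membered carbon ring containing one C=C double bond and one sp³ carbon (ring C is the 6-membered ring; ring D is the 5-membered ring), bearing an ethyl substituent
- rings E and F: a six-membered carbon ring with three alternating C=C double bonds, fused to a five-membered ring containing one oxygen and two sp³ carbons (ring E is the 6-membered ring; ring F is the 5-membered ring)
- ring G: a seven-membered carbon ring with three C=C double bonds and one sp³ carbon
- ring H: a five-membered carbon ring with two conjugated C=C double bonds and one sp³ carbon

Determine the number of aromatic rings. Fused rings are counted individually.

3

Ring A is fully conjugated (every ring atom contributes a p orbital); 3 ring double bonds give 6 π electrons. Since 6 = 4n+2 (n=1), ring A is aromatic (benzene ring).
Ring B has one sp³ carbon, so it is not fully conjugated — not aromatic (cyclopentene ring).
Ring C has a continuous p-orbital overlap around the ring; 3 ring double bonds give 6 π electrons. 6 = 4(1)+2, so ring C is aromatic (benzene ring).
Ring D has one sp³ carbon, so it is not fully conjugated — not aromatic (cyclopentene ring).
Ring E has a continuous p-orbital overlap around the ring; 3 ring double bonds give 6 π electrons. 6 = 4(1)+2, so ring E is aromatic (benzene ring).
Ring F has two sp³ carbons, so it is not fully conjugated — not aromatic (oxolane ring).
Ring G has one sp³ carbon, so it is not fully conjugated — not aromatic (cycloheptatriene).
Ring H has one sp³ carbon, so it is not fully conjugated — not aromatic (cyclopentadiene).
Aromatic: A, C, E. Total: 3.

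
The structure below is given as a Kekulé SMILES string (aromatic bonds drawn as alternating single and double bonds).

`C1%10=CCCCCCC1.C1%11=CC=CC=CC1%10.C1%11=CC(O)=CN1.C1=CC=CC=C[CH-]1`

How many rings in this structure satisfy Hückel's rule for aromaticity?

The SMILES encodes an eight-membered carbon ring with one C=C double bond; a seven-membered carbon ring with three C=C double bonds and one sp³ carbon; a five-membered ring of four carbons and one nitrogen bearing a hydrogen, with two C=C double bonds; a seven-membered all-carbon ring bearing a negative charge on one carbon, with three C=C double bonds.
The 8-membered ring has six sp³ carbons, so it is not fully conjugated — not aromatic (cyclooctene).
The 7-membered ring has one sp³ carbon, so it is not fully conjugated — not aromatic (cycloheptatriene).
The 5-membered ring with one N–H is planar and fully conjugated; 2 ring double bonds (4 π electrons) plus a heteroatom lone pair (2) give 6 π electrons. 6 = 4(1)+2, so it is aromatic (pyrrole).
The second 7-membered ring has only sp² ring atoms; a planar conformation would have a fully conjugated π system of 8 electrons. But 8 = 4(2), which is 4n not 4n+2, so it is not aromatic (cycloheptatrienyl anion).
1 of the 4 rings is aromatic. Total: 1.

1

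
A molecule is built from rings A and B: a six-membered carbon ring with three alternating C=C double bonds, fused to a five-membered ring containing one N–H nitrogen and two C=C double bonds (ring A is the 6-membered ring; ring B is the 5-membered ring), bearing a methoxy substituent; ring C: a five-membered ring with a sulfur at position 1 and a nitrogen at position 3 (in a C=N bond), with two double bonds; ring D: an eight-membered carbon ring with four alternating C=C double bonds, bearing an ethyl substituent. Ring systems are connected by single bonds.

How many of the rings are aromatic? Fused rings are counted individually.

Rings A and B form a fused bicyclic system (with one N–H) with 9 sp² atoms and 10 π electrons from ring double bonds plus a heteroatom lone pair. 10 = 4(2)+2, so the system is aromatic and both rings count as aromatic (indole).
Ring C is planar and fully conjugated; 2 ring double bonds (4 π electrons) plus a heteroatom lone pair (2) give 6 π electrons. Since 6 = 4n+2 (n=1), ring C is aromatic (thiazole).
Ring D has only sp² ring atoms; a planar conformation would have a fully conjugated π system of 8 electrons. But 8 = 4(2), which is 4n not 4n+2, so ring D is not aromatic (cyclooctatetraene) — cyclooctatetraene distorts into a non-planar tub to avoid antiaromaticity.
Aromatic: A, B, C. Total: 3.

3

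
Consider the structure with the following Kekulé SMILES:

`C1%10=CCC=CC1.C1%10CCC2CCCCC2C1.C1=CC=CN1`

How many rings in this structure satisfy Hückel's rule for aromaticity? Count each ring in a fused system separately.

1

The SMILES encodes a six-membered carbon ring with two isolated C=C double bonds and two sp³ carbons; two fused six-membered saturated carbon rings; a five-membered ring of four carbons and one nitrogen bearing a hydrogen, with two C=C double bonds.
The 6-membered ring has two sp³ carbons, so it is not fully conjugated — not aromatic (1,4-cyclohexadiene).
The second 6-membered ring has only sp³ atoms, so it is not fully conjugated — not aromatic (cyclohexane ring).
The third 6-membered ring has only sp³ atoms, so it is not fully conjugated — not aromatic (cyclohexane ring).
The 5-membered ring with one N–H has a continuous p-orbital overlap around the ring; 2 ring double bonds (4 π electrons) plus a heteroatom lone pair (2) give 6 π electrons. That satisfies 4n+2 with n=1, so it is aromatic (pyrrole).
1 of the 4 rings is aromatic. Total: 1.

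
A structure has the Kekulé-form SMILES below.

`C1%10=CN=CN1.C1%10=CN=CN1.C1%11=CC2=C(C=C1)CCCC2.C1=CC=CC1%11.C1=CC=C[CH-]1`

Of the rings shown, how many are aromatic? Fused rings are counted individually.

4

The SMILES encodes a five-membered ring with nitrogens at positions 1 and 3 (one bearing H, one in a C=N bond) and two double bonds; a five-membered ring with nitrogens at positions 1 and 3 (one bearing H, one in a C=N bond) and two double bonds; a six-membered carbon ring with three alternating C=C double bonds, fused to a saturated six-membered carbon ring; a five-membered carbon ring with two conjugated C=C double bonds and one sp³ carbon; a five-membered all-carbon ring bearing a negative charge on one carbon, with two C=C double bonds.
The 5-membered ring with two nitrogens (one N–H, one =N–) is fully conjugated (every ring atom contributes a p orbital); 2 ring double bonds (4 π electrons) plus a heteroatom lone pair (2) give 6 π electrons. 6 = 4(1)+2, so it is aromatic (imidazole).
The second 5-membered ring with two nitrogens (one N–H, one =N–) is fully conjugated (every ring atom contributes a p orbital); 2 ring double bonds (4 π electrons) plus a heteroatom lone pair (2) give 6 π electrons. That satisfies 4n+2 with n=1, so it is aromatic (imidazole).
The 6-membered ring is fully conjugated (every ring atom contributes a p orbital); 3 ring double bonds give 6 π electrons. Since 6 = 4n+2 (n=1), it is aromatic (benzene ring).
The second 6-membered ring has four sp³ carbons, so it is not fully conjugated — not aromatic (cyclohexane ring).
The 5-membered ring has one sp³ carbon, so it is not fully conjugated — not aromatic (cyclopentadiene).
The second 5-membered ring is planar and fully conjugated; 2 ring double bonds (4 π electrons) plus the carbanion lone pair (2) give 6 π electrons. Since 6 = 4n+2 (n=1), it is aromatic (cyclopentadienyl anion).
4 of the 6 rings are aromatic. Total: 4.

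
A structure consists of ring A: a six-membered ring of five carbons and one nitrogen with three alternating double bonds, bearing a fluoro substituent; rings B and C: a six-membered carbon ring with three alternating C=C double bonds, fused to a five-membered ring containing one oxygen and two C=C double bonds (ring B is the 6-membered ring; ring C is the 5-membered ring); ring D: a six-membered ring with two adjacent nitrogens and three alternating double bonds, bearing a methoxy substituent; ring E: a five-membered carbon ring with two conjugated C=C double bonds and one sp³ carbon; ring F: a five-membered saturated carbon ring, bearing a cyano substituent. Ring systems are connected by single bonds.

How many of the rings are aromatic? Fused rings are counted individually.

Ring A has a continuous p-orbital overlap around the ring; 3 ring double bonds give 6 π electrons. Since 6 = 4n+2 (n=1), ring A is aromatic (pyridine).
Rings B and C form a fused bicyclic system (with one oxygen) with 9 sp² atoms and 10 π electrons from ring double bonds plus a heteroatom lone pair. 10 = 4(2)+2, so the system is aromatic and both rings count as aromatic (benzofuran).
Ring D has a continuous p-orbital overlap around the ring; 3 ring double bonds give 6 π electrons. Since 6 = 4n+2 (n=1), ring D is aromatic (pyridazine).
Ring E has one sp³ carbon, so it is not fully conjugated — not aromatic (cyclopentadiene).
Ring F has only sp³ atoms, so it is not fully conjugated — not aromatic (cyclopentane).
Aromatic: A, B, C, D. Total: 4.

4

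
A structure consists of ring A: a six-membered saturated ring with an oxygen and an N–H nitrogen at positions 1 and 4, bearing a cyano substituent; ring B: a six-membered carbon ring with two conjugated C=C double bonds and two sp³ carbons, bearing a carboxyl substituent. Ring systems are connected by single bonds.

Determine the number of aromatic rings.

0

Ring A has only sp³ atoms, so it is not fully conjugated — not aromatic (morpholine).
Ring B has two sp³ carbons, so it is not fully conjugated — not aromatic (1,3-cyclohexadiene).
No ring is aromatic. Total: 0.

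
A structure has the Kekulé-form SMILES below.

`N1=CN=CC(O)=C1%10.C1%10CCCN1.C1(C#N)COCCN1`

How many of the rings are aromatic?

1

The SMILES encodes a six-membered ring with nitrogens at positions 1 and 3 and three alternating double bonds; a five-membered saturated ring of four carbons and one N–H nitrogen; a six-membered saturated ring with an oxygen and an N–H nitrogen at positions 1 and 4.
The 6-membered ring with two nitrogens (1,3) is fully conjugated (every ring atom contributes a p orbital); 3 ring double bonds give 6 π electrons. 6 = 4(1)+2, so it is aromatic (pyrimidine).
The 5-membered ring with one N–H has only sp³ atoms, so it is not fully conjugated — not aromatic (pyrrolidine).
The 6-membered ring with one oxygen and one N–H (1,4) has only sp³ atoms, so it is not fully conjugated — not aromatic (morpholine).
1 of the 3 rings is aromatic. Total: 1.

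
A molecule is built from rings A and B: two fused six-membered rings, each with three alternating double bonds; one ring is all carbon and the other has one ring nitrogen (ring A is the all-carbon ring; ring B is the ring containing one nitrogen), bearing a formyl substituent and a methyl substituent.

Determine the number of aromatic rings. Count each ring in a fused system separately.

Rings A and B form a fused bicyclic system (with one nitrogen) with 10 sp² atoms and 10 π electrons from ring double bonds. 10 = 4(2)+2, so the system is aromatic and both rings count as aromatic (quinoline).
Aromatic: A, B. Total: 2.

2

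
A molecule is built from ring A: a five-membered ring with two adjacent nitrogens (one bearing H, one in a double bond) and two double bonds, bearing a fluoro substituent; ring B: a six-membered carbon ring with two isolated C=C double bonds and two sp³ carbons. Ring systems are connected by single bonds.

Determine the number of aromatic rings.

Ring A has a continuous p-orbital overlap around the ring; 2 ring double bonds (4 π electrons) plus a heteroatom lone pair (2) give 6 π electrons. Since 6 = 4n+2 (n=1), ring A is aromatic (pyrazole).
Ring B has two sp³ carbons, so it is not fully conjugated — not aromatic (1,4-cyclohexadiene).
Aromatic: A. Total: 1.

1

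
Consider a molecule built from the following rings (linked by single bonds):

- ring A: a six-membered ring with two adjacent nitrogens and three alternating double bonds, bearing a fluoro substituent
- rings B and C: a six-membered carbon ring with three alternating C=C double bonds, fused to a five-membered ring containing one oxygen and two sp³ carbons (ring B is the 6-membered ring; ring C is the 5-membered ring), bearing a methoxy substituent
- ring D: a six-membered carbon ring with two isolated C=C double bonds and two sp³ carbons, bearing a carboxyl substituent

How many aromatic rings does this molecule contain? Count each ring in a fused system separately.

Ring A is fully conjugated (every ring atom contributes a p orbital); 3 ring double bonds give 6 π electrons. 6 = 4(1)+2, so ring A is aromatic (pyridazine).
Ring B has a continuous p-orbital overlap around the ring; 3 ring double bonds give 6 π electrons. Since 6 = 4n+2 (n=1), ring B is aromatic (benzene ring).
Ring C has two sp³ carbons, so it is not fully conjugated — not aromatic (oxolane ring).
Ring D has two sp³ carbons, so it is not fully conjugated — not aromatic (1,4-cyclohexadiene).
Aromatic: A, B. Total: 2.

2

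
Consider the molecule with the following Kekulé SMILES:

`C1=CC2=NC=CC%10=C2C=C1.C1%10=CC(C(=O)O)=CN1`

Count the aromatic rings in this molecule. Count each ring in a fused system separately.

The SMILES encodes two fused six-membered rings, each with three alternating double bonds; one ring is all carbon and the other has one ring nitrogen; a five-membered ring of four carbons and one nitrogen bearing a hydrogen, with two C=C double bonds.
The fused 6/6-membered bicyclic (with one nitrogen) is a single π system with 10 sp² atoms and 10 π electrons from ring double bonds. 10 = 4(2)+2, so the system is aromatic and both rings count as aromatic (quinoline).
The 5-membered ring with one N–H has a continuous p-orbital overlap around the ring; 2 ring double bonds (4 π electrons) plus a heteroatom lone pair (2) give 6 π electrons. Since 6 = 4n+2 (n=1), it is aromatic (pyrrole).
3 of the 3 rings are aromatic. Total: 3.

3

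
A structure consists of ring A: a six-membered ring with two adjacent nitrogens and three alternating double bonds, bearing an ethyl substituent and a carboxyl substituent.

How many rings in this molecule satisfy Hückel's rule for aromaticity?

1

Ring A is planar and fully conjugated; 3 ring double bonds give 6 π electrons. That satisfies 4n+2 with n=1, so ring A is aromatic (pyridazine).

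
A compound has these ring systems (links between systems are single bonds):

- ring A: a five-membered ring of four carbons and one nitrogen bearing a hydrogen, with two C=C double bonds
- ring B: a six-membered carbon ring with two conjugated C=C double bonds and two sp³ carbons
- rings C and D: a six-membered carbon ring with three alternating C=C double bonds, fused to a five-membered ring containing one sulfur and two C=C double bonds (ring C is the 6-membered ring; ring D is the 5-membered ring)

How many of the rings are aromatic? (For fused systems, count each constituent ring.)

Ring A is fully conjugated (every ring atom contributes a p orbital); 2 ring double bonds (4 π electrons) plus a heteroatom lone pair (2) give 6 π electrons. That satisfies 4n+2 with n=1, so ring A is aromatic (pyrrole).
Ring B has two sp³ carbons, so it is not fully conjugated — not aromatic (1,3-cyclohexadiene).
Rings C and D form a fused bicyclic system (with one sulfur) with 9 sp² atoms and 10 π electrons from ring double bonds plus a heteroatom lone pair. 10 = 4(2)+2, so the system is aromatic and both rings count as aromatic (benzothiophene).
Aromatic: A, C, D. Total: 3.

3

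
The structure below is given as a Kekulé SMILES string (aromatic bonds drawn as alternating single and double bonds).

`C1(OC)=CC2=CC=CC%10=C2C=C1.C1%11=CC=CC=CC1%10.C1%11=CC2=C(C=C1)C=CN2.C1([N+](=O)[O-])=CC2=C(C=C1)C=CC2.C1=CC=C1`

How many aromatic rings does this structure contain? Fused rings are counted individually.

The SMILES encodes two fused six-membered carbon rings, each with three alternating C=C double bonds; a seven-membered carbon ring with three C=C double bonds and one sp³ carbon; a six-membered carbon ring with three alternating C=C double bonds, fused to a five-membered ring containing one N–H nitrogen and two C=C double bonds; a six-membered carbon ring with three alternating C=C double bonds, fused to a five-membered carbon ring containing one C=C double bond and one sp³ carbon; a four-membered carbon ring with two alternating C=C double bonds.
The fused 6/6-membered bicyclic is a single π system with 10 sp² atoms and 10 π electrons from ring double bonds. 10 = 4(2)+2, so the system is aromatic and both rings count as aromatic (naphthalene).
The 7-membered ring has one sp³ carbon, so it is not fully conjugated — not aromatic (cycloheptatriene).
The fused 6/5-membered bicyclic (with one N–H) is a single π system with 9 sp² atoms and 10 π electrons from ring double bonds plus a heteroatom lone pair. 10 = 4(2)+2, so the system is aromatic and both rings count as aromatic (indole).
The 6-membered ring is planar and fully conjugated; 3 ring double bonds give 6 π electrons. Since 6 = 4n+2 (n=1), it is aromatic (benzene ring).
The 5-membered ring has one sp³ carbon, so it is not fully conjugated — not aromatic (cyclopentene ring).
The 4-membered ring has only sp² ring atoms; a planar conformation would have a fully conjugated π system of 4 electrons. But 4 = 4(1), which is 4n not 4n+2, so it is not aromatic (cyclobutadiene) — cyclobutadiene is antiaromatic and distorts to a rectangle.
5 of the 8 rings are aromatic. Total: 5.

5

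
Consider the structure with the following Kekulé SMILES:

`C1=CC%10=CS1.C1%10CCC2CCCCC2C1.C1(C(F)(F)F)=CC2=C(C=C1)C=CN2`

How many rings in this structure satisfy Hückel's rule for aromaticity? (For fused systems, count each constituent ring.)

3

The SMILES encodes a five-membered ring of four carbons and one sulfur, with two C=C double bonds; two fused six-membered saturated carbon rings; a six-membered carbon ring with three alternating C=C double bonds, fused to a five-membered ring containing one N–H nitrogen and two C=C double bonds.
The 5-membered ring with one sulfur has a continuous p-orbital overlap around the ring; 2 ring double bonds (4 π electrons) plus a heteroatom lone pair (2) give 6 π electrons. That satisfies 4n+2 with n=1, so it is aromatic (thiophene).
The 6-membered ring has only sp³ atoms, so it is not fully conjugated — not aromatic (cyclohexane ring).
The second 6-membered ring has only sp³ atoms, so it is not fully conjugated — not aromatic (cyclohexane ring).
The fused 6/5-membered bicyclic (with one N–H) is a single π system with 9 sp² atoms and 10 π electrons from ring double bonds plus a heteroatom lone pair. 10 = 4(2)+2, so the system is aromatic and both rings count as aromatic (indole).
3 of the 5 rings are aromatic. Total: 3.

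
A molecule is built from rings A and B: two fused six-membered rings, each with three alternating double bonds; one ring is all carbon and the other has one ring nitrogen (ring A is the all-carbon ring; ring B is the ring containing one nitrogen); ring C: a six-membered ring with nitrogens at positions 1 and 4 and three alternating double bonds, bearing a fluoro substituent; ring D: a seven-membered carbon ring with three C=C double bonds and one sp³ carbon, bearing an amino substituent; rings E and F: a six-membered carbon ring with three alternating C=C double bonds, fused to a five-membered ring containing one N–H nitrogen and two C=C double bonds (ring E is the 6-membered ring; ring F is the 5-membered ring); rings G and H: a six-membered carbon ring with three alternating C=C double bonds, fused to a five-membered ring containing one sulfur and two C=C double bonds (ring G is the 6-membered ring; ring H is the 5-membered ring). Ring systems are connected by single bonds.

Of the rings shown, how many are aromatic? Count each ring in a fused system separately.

7

Rings A and B form a fused bicyclic system (with one nitrogen) with 10 sp² atoms and 10 π electrons from ring double bonds. 10 = 4(2)+2, so the system is aromatic and both rings count as aromatic (quinoline).
Ring C is planar and fully conjugated; 3 ring double bonds give 6 π electrons. That satisfies 4n+2 with n=1, so ring C is aromatic (pyrazine).
Ring D has one sp³ carbon, so it is not fully conjugated — not aromatic (cycloheptatriene).
Rings E and F form a fused bicyclic system (with one N–H) with 9 sp² atoms and 10 π electrons from ring double bonds plus a heteroatom lone pair. 10 = 4(2)+2, so the system is aromatic and both rings count as aromatic (indole).
Rings G and H form a fused bicyclic system (with one sulfur) with 9 sp² atoms and 10 π electrons from ring double bonds plus a heteroatom lone pair. 10 = 4(2)+2, so the system is aromatic and both rings count as aromatic (benzothiophene).
Aromatic: A, B, C, E, F, G, H. Total: 7.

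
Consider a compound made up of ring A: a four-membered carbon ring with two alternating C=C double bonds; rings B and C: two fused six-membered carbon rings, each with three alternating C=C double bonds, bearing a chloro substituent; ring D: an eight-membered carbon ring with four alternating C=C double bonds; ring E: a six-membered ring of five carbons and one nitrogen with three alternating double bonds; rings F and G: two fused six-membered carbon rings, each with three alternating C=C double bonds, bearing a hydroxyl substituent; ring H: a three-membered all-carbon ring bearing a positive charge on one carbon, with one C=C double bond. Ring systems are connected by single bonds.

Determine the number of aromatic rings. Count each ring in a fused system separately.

6

Ring A has only sp² ring atoms; a planar conformation would have a fully conjugated π system of 4 electrons. But 4 = 4(1), which is 4n not 4n+2, so ring A is not aromatic (cyclobutadiene) — cyclobutadiene is antiaromatic and distorts to a rectangle.
Rings B and C form a fused bicyclic system with 10 sp² atoms and 10 π electrons from ring double bonds. 10 = 4(2)+2, so the system is aromatic and both rings count as aromatic (naphthalene).
Ring D has only sp² ring atoms; a planar conformation would have a fully conjugated π system of 8 electrons. But 8 = 4(2), which is 4n not 4n+2, so ring D is not aromatic (cyclooctatetraene) — cyclooctatetraene distorts into a non-planar tub to avoid antiaromaticity.
Ring E is fully conjugated (every ring atom contributes a p orbital); 3 ring double bonds give 6 π electrons. That satisfies 4n+2 with n=1, so ring E is aromatic (pyridine).
Rings F and G form a fused bicyclic system with 10 sp² atoms and 10 π electrons from ring double bonds. 10 = 4(2)+2, so the system is aromatic and both rings count as aromatic (naphthalene).
Ring H is planar and fully conjugated; 1 ring double bond (2 π electrons) plus the carbocation's empty p orbital (0, but keeps the ring conjugated) give 2 π electrons. That satisfies 4n+2 with n=0, so ring H is aromatic (cyclopropenyl cation).
Aromatic: B, C, E, F, G, H. Total: 6.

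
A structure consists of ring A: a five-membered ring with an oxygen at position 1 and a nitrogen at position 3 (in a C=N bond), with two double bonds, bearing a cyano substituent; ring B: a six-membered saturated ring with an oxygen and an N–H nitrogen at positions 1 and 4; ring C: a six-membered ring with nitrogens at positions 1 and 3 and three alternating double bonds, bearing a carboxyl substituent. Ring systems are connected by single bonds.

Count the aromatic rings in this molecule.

Ring A has a continuous p-orbital overlap around the ring; 2 ring double bonds (4 π electrons) plus a heteroatom lone pair (2) give 6 π electrons. 6 = 4(1)+2, so ring A is aromatic (oxazole).
Ring B has only sp³ atoms, so it is not fully conjugated — not aromatic (morpholine).
Ring C is fully conjugated (every ring atom contributes a p orbital); 3 ring double bonds give 6 π electrons. Since 6 = 4n+2 (n=1), ring C is aromatic (pyrimidine).
Aromatic: A, C. Total: 2.

2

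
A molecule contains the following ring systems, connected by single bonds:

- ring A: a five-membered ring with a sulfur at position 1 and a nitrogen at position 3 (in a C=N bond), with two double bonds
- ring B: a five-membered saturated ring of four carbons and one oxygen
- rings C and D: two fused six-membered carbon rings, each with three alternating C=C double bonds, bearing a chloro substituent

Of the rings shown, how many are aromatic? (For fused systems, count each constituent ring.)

3

Ring A has a continuous p-orbital overlap around the ring; 2 ring double bonds (4 π electrons) plus a heteroatom lone pair (2) give 6 π electrons. Since 6 = 4n+2 (n=1), ring A is aromatic (thiazole).
Ring B has only sp³ atoms, so it is not fully conjugated — not aromatic (tetrahydrofuran).
Rings C and D form a fused bicyclic system with 10 sp² atoms and 10 π electrons from ring double bonds. 10 = 4(2)+2, so the system is aromatic and both rings count as aromatic (naphthalene).
Aromatic: A, C, D. Total: 3.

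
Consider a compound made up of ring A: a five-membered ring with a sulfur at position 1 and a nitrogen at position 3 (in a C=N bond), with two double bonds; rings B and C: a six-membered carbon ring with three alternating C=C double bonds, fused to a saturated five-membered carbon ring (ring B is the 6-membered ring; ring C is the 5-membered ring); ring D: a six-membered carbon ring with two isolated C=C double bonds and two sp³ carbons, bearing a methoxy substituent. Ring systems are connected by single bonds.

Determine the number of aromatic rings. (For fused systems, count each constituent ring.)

Ring A is fully conjugated (every ring atom contributes a p orbital); 2 ring double bonds (4 π electrons) plus a heteroatom lone pair (2) give 6 π electrons. 6 = 4(1)+2, so ring A is aromatic (thiazole).
Ring B is fully conjugated (every ring atom contributes a p orbital); 3 ring double bonds give 6 π electrons. That satisfies 4n+2 with n=1, so ring B is aromatic (benzene ring).
Ring C has three sp³ carbons, so it is not fully conjugated — not aromatic (cyclopentane ring).
Ring D has two sp³ carbons, so it is not fully conjugated — not aromatic (1,4-cyclohexadiene).
Aromatic: A, B. Total: 2.

2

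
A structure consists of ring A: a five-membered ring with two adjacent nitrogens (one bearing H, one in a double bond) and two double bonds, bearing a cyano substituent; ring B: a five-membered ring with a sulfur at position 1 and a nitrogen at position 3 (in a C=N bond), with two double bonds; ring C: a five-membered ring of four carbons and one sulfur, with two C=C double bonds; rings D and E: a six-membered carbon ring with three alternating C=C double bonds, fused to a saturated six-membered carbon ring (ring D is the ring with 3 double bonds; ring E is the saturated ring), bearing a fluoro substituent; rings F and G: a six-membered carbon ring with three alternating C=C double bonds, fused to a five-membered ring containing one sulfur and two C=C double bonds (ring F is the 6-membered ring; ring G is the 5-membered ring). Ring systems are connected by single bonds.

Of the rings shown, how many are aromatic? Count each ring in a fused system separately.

6

Ring A has a continuous p-orbital overlap around the ring; 2 ring double bonds (4 π electrons) plus a heteroatom lone pair (2) give 6 π electrons. 6 = 4(1)+2, so ring A is aromatic (pyrazole).
Ring B has a continuous p-orbital overlap around the ring; 2 ring double bonds (4 π electrons) plus a heteroatom lone pair (2) give 6 π electrons. 6 = 4(1)+2, so ring B is aromatic (thiazole).
Ring C has a continuous p-orbital overlap around the ring; 2 ring double bonds (4 π electrons) plus a heteroatom lone pair (2) give 6 π electrons. 6 = 4(1)+2, so ring C is aromatic (thiophene).
Ring D is fully conjugated (every ring atom contributes a p orbital); 3 ring double bonds give 6 π electrons. Since 6 = 4n+2 (n=1), ring D is aromatic (benzene ring).
Ring E has four sp³ carbons, so it is not fully conjugated — not aromatic (cyclohexane ring).
Rings F and G form a fused bicyclic system (with one sulfur) with 9 sp² atoms and 10 π electrons from ring double bonds plus a heteroatom lone pair. 10 = 4(2)+2, so the system is aromatic and both rings count as aromatic (benzothiophene).
Aromatic: A, B, C, D, F, G. Total: 6.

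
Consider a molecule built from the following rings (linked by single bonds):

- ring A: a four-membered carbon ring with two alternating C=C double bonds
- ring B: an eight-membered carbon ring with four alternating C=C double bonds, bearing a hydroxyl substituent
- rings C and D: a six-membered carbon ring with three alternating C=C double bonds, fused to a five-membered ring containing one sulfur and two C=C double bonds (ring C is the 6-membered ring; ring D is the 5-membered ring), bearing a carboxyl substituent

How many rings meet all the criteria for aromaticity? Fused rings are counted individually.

Ring A has only sp² ring atoms; a planar conformation would have a fully conjugated π system of 4 electrons. But 4 = 4(1), which is 4n not 4n+2, so ring A is not aromatic (cyclobutadiene) — cyclobutadiene is antiaromatic and distorts to a rectangle.
Ring B has only sp² ring atoms; a planar conformation would have a fully conjugated π system of 8 electrons. But 8 = 4(2), which is 4n not 4n+2, so ring B is not aromatic (cyclooctatetraene) — cyclooctatetraene distorts into a non-planar tub to avoid antiaromaticity.
Rings C and D form a fused bicyclic system (with one sulfur) with 9 sp² atoms and 10 π electrons from ring double bonds plus a heteroatom lone pair. 10 = 4(2)+2, so the system is aromatic and both rings count as aromatic (benzothiophene).
Aromatic: C, D. Total: 2.

2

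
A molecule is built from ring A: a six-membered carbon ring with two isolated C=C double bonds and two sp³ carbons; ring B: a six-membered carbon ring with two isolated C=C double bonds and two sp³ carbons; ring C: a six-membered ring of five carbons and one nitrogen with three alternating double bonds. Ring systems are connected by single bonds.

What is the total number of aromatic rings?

1

Ring A has two sp³ carbons, so it is not fully conjugated — not aromatic (1,4-cyclohexadiene).
Ring B has two sp³ carbons, so it is not fully conjugated — not aromatic (1,4-cyclohexadiene).
Ring C has a continuous p-orbital overlap around the ring; 3 ring double bonds give 6 π electrons. That satisfies 4n+2 with n=1, so ring C is aromatic (pyridine).
Aromatic: C. Total: 1.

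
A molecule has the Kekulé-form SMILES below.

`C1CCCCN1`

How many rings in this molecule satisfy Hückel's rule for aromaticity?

The SMILES encodes a six-membered saturated ring of five carbons and one N–H nitrogen.
The 6-membered ring with one N–H has only sp³ atoms, so it is not fully conjugated — not aromatic (piperidine).

0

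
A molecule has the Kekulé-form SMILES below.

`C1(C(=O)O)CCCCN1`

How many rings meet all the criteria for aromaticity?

0

The SMILES encodes a six-membered saturated ring of five carbons and one N–H nitrogen.
The 6-membered ring with one N–H has only sp³ atoms, so it is not fully conjugated — not aromatic (piperidine).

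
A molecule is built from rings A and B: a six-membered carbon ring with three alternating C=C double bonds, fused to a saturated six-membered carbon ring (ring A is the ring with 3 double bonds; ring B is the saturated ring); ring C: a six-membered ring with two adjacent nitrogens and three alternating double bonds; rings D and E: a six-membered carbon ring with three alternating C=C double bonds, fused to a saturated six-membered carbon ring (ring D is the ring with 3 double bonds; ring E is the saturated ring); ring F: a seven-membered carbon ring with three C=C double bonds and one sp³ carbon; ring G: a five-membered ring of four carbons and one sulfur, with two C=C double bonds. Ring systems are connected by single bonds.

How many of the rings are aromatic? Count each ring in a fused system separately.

Ring A is fully conjugated (every ring atom contributes a p orbital); 3 ring double bonds give 6 π electrons. That satisfies 4n+2 with n=1, so ring A is aromatic (benzene ring).
Ring B has four sp³ carbons, so it is not fully conjugated — not aromatic (cyclohexane ring).
Ring C is fully conjugated (every ring atom contributes a p orbital); 3 ring double bonds give 6 π electrons. 6 = 4(1)+2, so ring C is aromatic (pyridazine).
Ring D is planar and fully conjugated; 3 ring double bonds give 6 π electrons. Since 6 = 4n+2 (n=1), ring D is aromatic (benzene ring).
Ring E has four sp³ carbons, so it is not fully conjugated — not aromatic (cyclohexane ring).
Ring F has one sp³ carbon, so it is not fully conjugated — not aromatic (cycloheptatriene).
Ring G is planar and fully conjugated; 2 ring double bonds (4 π electrons) plus a heteroatom lone pair (2) give 6 π electrons. 6 = 4(1)+2, so ring G is aromatic (thiophene).
Aromatic: A, C, D, G. Total: 4.

4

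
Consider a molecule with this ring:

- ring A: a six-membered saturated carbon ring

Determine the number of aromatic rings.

0

Ring A has only sp³ atoms, so it is not fully conjugated — not aromatic (cyclohexane).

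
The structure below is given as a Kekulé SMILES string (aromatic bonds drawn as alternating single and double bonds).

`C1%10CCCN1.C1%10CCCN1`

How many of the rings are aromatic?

The SMILES encodes a five-membered saturated ring of four carbons and one N–H nitrogen; a five-membered saturated ring of four carbons and one N–H nitrogen.
The 5-membered ring with one N–H has only sp³ atoms, so it is not fully conjugated — not aromatic (pyrrolidine).
The second 5-membered ring with one N–H has only sp³ atoms, so it is not fully conjugated — not aromatic (pyrrolidine).
None of the rings are aromatic. Total: 0.

0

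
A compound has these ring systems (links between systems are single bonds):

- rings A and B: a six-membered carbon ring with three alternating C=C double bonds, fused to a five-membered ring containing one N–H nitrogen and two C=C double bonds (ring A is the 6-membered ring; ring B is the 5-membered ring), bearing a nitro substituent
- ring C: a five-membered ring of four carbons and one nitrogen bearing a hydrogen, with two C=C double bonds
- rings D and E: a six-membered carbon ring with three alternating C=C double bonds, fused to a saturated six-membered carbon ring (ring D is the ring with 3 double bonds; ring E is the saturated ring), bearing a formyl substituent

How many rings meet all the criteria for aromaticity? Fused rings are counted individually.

Rings A and B form a fused bicyclic system (with one N–H) with 9 sp² atoms and 10 π electrons from ring double bonds plus a heteroatom lone pair. 10 = 4(2)+2, so the system is aromatic and both rings count as aromatic (indole).
Ring C is fully conjugated (every ring atom contributes a p orbital); 2 ring double bonds (4 π electrons) plus a heteroatom lone pair (2) give 6 π electrons. That satisfies 4n+2 with n=1, so ring C is aromatic (pyrrole).
Ring D has a continuous p-orbital overlap around the ring; 3 ring double bonds give 6 π electrons. 6 = 4(1)+2, so ring D is aromatic (benzene ring).
Ring E has four sp³ carbons, so it is not fully conjugated — not aromatic (cyclohexane ring).
Aromatic: A, B, C, D. Total: 4.

4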